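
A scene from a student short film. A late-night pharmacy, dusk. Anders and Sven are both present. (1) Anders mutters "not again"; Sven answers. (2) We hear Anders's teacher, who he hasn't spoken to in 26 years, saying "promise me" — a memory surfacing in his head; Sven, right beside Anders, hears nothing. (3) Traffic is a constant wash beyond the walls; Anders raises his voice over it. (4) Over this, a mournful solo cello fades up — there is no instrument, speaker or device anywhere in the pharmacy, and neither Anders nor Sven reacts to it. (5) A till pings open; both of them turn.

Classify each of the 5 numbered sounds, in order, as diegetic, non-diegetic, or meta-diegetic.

diegetic, meta-diegetic, diegetic, non-diegetic, diegetic

(1) is diegetic: spoken by a character present in the story world.
(2) a remembered line, private to Anders — not present in the room, not audible to Sven → meta-diegetic.
(3) it's the actual ambient sound of the location → diegetic.
(4) is non-diegetic: score with no on-screen or off-screen source; it exists for the audience alone.
(5) an in-world source (a till); characters could hear it → diegetic.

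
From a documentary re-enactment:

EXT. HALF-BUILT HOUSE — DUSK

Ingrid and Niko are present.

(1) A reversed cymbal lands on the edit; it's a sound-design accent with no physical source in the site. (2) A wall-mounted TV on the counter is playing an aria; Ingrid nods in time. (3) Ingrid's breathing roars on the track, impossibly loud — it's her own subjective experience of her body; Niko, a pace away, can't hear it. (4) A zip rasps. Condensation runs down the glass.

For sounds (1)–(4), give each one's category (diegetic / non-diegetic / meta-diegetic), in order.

Sound (1): an editorial stinger — it belongs to the cut, not the story world, so non-diegetic.
(2) a wall-mounted TV is a physical source in the scene and Ingrid reacts to it → diegetic.
(3) is meta-diegetic: point-of-audition from inside Ingrid's body; not a sound in the room.
Sound (4): an in-world source (a zip); characters could hear it, so diegetic.

non-diegetic, diegetic, meta-diegetic, diegetic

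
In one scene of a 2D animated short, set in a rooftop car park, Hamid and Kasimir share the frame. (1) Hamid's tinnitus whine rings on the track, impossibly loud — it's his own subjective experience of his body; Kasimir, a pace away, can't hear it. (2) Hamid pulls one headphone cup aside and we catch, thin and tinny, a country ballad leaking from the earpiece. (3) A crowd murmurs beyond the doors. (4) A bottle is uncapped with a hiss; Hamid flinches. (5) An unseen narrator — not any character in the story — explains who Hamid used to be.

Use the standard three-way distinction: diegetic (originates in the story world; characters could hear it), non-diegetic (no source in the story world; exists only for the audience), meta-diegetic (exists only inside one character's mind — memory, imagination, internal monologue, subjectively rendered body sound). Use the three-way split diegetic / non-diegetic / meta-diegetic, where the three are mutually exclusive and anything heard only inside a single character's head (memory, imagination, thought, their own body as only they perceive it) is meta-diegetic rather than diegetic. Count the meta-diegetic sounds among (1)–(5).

(1) is meta-diegetic: it's Hamid's internal bodily sensation rendered as sound; only Hamid 'hears' it.
(2) is diegetic: the headphones are an on-screen source.
(3) it's the actual ambient sound of the location → diegetic.
(4) a bottle is a real object/event in the scene's world → diegetic.
(5) external voice-over — not a character, not heard by anyone in the scene → non-diegetic.
So 1 of the 5 is meta-diegetic: (1).

1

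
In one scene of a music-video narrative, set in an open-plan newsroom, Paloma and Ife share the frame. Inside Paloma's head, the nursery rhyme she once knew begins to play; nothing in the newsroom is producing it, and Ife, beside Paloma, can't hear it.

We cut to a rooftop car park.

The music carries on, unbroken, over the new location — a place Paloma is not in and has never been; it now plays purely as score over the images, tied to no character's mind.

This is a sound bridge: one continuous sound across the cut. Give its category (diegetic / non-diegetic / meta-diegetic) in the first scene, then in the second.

meta-diegetic, non-diegetic

Scene one: the music exists only inside Paloma's mind; Ife can't hear it → meta-diegetic.
Scene two: it's detached from Paloma entirely and plays over unrelated images with no in-world source — conventional underscore → non-diegetic.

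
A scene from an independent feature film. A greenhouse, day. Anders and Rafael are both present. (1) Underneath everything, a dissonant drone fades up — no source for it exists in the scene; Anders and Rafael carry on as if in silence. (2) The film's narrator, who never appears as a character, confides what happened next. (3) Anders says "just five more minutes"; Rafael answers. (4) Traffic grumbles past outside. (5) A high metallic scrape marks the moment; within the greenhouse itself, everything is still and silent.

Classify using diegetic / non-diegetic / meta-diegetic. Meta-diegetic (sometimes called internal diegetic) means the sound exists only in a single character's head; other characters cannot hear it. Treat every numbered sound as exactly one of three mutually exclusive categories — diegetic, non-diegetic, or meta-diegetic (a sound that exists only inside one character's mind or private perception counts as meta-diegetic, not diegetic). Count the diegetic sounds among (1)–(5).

2

(1) is non-diegetic: it has no source in the story world and no character can hear it — it's underscore.
Sound (2): commentary laid over the scene from outside the fiction, so non-diegetic.
(3) is diegetic: on-screen dialogue — Anders speaks and Rafael is there to hear.
(4) traffic is part of the location's real environment → diegetic.
(5) is non-diegetic: an editorial stinger — it belongs to the cut, not the story world.
Diegetic: (3), (4) — that's 2.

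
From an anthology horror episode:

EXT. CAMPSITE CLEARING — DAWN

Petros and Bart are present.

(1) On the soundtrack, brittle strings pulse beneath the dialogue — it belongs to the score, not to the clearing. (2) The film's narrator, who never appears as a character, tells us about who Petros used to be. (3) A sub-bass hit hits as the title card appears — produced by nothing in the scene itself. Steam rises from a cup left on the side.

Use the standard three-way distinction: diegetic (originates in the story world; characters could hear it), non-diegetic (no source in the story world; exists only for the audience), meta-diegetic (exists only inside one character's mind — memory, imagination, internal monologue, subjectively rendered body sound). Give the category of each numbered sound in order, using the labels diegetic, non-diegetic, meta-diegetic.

(1) is non-diegetic: it has no source in the story world and no character can hear it — it's underscore.
(2) external voice-over — not a character, not heard by anyone in the scene → non-diegetic.
(3) nothing in the scene produces it; it's an accent added for the audience → non-diegetic.

non-diegetic, non-diegetic, non-diegetic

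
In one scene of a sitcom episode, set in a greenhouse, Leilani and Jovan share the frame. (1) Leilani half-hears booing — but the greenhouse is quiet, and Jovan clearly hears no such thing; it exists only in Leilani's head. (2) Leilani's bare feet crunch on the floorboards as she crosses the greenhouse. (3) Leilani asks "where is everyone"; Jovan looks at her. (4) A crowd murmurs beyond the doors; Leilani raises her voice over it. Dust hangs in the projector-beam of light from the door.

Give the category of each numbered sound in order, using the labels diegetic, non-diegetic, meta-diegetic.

(1) is meta-diegetic: subjective to Leilani: the greenhouse is silent and Jovan hears nothing.
(2) is diegetic: it's the physical sound of Leilani moving in the space.
(3) spoken by a character present in the story world → diegetic.
(4) is diegetic: a crowd is part of the location's real environment.

meta-diegetic, diegetic, diegetic, diegetic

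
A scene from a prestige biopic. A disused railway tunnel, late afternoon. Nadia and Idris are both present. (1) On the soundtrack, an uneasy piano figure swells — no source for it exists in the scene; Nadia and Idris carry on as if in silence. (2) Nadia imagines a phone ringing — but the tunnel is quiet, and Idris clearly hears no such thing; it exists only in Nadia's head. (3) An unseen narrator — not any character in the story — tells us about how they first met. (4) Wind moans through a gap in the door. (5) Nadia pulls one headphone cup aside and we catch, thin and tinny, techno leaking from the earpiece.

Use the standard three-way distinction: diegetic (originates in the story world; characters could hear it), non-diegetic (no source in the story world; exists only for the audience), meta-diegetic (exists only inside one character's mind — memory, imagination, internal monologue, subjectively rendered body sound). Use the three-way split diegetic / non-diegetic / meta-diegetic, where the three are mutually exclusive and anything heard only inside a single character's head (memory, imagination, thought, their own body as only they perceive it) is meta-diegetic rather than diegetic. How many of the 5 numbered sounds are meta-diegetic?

1

(1) is non-diegetic: score with no on-screen or off-screen source; it exists for the audience alone.
Sound (2): the sound is imagined by Nadia; nothing in the story world is producing it and Idris can't hear it, so meta-diegetic.
Sound (3): external voice-over — not a character, not heard by anyone in the scene, so non-diegetic.
(4) is diegetic: wind is part of the location's real environment.
(5) the headphones are an on-screen source → diegetic.
So 1 of the 5 is meta-diegetic: (2).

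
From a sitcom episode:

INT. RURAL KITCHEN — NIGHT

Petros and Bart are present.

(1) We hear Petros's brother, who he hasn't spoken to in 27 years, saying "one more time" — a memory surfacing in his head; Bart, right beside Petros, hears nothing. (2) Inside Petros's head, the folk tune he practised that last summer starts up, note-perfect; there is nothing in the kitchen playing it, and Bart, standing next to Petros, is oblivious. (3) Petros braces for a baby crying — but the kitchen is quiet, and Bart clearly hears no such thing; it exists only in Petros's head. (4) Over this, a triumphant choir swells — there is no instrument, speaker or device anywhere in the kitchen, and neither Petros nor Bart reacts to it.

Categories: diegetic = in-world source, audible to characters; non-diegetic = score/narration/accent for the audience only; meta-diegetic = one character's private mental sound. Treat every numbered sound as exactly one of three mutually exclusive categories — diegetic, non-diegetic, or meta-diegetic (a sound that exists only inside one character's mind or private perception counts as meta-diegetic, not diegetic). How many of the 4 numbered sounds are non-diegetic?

1

(1) it's Petros's recollection rendered as sound; the other character can't hear it → meta-diegetic.
(2) is meta-diegetic: it lives in Petros's subjectivity, not in the kitchen.
Sound (3): Petros alone 'hears' it — an imagined sound, not present in the space, so meta-diegetic.
(4) it has no source in the story world and no character can hear it — it's underscore → non-diegetic.
Non-diegetic: (4) — that's 1.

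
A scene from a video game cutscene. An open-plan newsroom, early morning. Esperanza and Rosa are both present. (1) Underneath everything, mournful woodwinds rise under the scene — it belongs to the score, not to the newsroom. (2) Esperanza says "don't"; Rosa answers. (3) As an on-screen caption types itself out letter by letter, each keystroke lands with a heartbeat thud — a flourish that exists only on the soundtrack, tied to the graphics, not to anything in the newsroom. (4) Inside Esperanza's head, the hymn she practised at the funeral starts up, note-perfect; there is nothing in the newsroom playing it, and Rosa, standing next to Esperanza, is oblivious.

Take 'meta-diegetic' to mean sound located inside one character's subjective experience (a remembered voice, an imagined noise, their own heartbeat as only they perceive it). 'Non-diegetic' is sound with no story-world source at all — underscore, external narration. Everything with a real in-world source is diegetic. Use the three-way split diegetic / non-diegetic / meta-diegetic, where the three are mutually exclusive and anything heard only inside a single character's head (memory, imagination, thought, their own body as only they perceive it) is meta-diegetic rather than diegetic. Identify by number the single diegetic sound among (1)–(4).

2

Sound (1): nothing in the newsroom produces it and the characters don't hear it — pure soundtrack, so non-diegetic.
(2) Esperanza is a character speaking aloud in the scene → diegetic.
(3) it accompanies on-screen graphics, not anything inside the story world → non-diegetic.
Sound (4): it lives in Esperanza's subjectivity, not in the newsroom, so meta-diegetic.
Only (2) is diegetic.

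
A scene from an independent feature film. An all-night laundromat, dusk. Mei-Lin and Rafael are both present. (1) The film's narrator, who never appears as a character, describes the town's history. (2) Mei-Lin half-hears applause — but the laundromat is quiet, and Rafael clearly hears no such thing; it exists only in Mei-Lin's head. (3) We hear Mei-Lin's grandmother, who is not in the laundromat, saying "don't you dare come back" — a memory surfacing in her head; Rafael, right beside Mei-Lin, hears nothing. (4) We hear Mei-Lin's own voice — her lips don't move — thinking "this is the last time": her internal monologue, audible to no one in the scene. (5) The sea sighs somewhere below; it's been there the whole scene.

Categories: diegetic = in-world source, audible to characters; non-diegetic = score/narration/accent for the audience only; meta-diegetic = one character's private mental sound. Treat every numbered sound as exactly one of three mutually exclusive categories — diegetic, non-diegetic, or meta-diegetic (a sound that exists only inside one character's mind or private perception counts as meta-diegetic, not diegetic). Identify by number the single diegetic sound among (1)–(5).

(1) is non-diegetic: commentary laid over the scene from outside the fiction.
(2) is meta-diegetic: the sound is imagined by Mei-Lin; nothing in the story world is producing it and Rafael can't hear it.
(3) a remembered line, private to Mei-Lin — not present in the room, not audible to Rafael → meta-diegetic.
(4) internal monologue — inside Mei-Lin's mind, not spoken into the scene → meta-diegetic.
(5) it's the actual ambient sound of the location → diegetic.
Only (5) is diegetic.

5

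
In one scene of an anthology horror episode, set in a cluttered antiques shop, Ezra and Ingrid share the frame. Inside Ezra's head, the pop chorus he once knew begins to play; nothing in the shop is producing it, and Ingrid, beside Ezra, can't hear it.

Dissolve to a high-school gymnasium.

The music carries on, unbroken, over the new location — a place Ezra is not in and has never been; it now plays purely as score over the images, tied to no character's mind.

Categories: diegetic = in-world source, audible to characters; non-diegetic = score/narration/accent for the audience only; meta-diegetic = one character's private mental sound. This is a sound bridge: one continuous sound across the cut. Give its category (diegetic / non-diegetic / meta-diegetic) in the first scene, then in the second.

meta-diegetic, non-diegetic

Scene one: the music exists only inside Ezra's mind; Ingrid can't hear it → meta-diegetic.
Scene two: it's detached from Ezra entirely and plays over unrelated images with no in-world source — conventional underscore → non-diegetic.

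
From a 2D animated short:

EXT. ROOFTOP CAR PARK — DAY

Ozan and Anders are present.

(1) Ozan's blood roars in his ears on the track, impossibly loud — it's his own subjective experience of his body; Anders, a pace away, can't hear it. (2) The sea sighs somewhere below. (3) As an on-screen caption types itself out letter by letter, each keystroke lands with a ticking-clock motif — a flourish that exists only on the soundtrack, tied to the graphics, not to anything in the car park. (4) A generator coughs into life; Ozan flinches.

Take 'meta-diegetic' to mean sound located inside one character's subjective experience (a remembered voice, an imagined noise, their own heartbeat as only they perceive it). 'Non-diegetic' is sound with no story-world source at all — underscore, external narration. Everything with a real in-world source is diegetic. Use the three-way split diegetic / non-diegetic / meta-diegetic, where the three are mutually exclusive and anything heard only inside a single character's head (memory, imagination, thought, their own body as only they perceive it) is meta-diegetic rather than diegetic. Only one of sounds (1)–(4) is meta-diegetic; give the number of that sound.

1

(1) a subjective body sound — Ozan's private perception, inaudible to Anders → meta-diegetic.
(2) ambient/room sound belonging to the story's physical space → diegetic.
Sound (3): it accompanies on-screen graphics, not anything inside the story world, so non-diegetic.
(4) the sound comes from a generator physically present in the location → diegetic.
Only (1) is meta-diegetic.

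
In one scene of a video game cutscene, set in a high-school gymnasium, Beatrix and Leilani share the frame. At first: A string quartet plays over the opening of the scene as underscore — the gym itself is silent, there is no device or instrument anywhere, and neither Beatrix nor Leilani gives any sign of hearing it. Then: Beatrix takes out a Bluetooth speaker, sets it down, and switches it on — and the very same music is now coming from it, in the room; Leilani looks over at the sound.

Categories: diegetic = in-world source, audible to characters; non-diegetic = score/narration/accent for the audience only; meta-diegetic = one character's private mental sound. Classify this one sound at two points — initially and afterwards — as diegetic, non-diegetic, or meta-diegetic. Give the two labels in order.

non-diegetic, diegetic

Initially: no in-world source exists and no character can hear it — underscore → non-diegetic.
Afterwards: a Bluetooth speaker is now a real source in the story world and the characters hear it → diegetic.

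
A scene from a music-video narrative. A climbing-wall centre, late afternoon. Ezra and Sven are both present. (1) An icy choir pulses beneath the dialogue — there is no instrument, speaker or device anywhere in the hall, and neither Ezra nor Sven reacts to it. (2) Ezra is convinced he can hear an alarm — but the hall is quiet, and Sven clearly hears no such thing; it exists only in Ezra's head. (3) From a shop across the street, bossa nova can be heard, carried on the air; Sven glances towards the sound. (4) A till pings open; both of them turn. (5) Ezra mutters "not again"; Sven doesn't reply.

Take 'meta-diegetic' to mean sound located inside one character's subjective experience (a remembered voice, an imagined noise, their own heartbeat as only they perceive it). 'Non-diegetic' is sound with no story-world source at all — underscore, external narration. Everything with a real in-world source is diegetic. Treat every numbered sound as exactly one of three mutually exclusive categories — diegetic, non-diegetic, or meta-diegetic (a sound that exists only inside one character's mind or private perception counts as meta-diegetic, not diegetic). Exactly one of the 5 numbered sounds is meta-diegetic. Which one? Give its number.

(1) it has no source in the story world and no character can hear it — it's underscore → non-diegetic.
(2) is meta-diegetic: the sound is imagined by Ezra; nothing in the story world is producing it and Sven can't hear it.
(3) off-screen diegetic: the source is out of frame but still in the story's space → diegetic.
(4) is diegetic: an in-world source (a till); characters could hear it.
Sound (5): Ezra is a character speaking aloud in the scene, so diegetic.
Only (2) is meta-diegetic.

2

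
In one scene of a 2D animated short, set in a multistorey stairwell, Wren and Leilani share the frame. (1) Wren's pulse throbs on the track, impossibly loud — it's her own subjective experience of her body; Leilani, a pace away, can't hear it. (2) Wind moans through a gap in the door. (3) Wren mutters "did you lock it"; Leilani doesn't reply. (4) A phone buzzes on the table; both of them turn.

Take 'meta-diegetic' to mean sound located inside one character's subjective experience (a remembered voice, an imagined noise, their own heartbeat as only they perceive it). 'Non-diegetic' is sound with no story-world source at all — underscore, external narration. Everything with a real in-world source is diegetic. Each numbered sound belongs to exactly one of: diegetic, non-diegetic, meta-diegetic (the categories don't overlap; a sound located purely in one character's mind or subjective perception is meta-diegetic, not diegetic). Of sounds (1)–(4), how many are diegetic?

3

(1) a subjective body sound — Wren's private perception, inaudible to Leilani → meta-diegetic.
Sound (2): wind is part of the location's real environment, so diegetic.
(3) Wren is a character speaking aloud in the scene → diegetic.
(4) is diegetic: an in-world source (a phone); characters could hear it.
Diegetic: (2), (3), (4) — that's 3.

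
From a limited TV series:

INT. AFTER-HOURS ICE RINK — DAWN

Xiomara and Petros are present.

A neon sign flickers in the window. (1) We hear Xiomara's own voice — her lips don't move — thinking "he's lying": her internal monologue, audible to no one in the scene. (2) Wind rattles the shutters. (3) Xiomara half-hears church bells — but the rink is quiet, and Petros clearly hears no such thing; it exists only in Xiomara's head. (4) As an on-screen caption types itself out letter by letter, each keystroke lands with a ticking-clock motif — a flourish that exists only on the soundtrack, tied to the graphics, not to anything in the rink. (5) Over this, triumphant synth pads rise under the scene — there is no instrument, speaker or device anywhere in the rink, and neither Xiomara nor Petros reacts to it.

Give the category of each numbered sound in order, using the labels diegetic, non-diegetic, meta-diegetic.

meta-diegetic, diegetic, meta-diegetic, non-diegetic, non-diegetic

Sound (1): internal monologue — inside Xiomara's mind, not spoken into the scene, so meta-diegetic.
Sound (2): wind is part of the location's real environment, so diegetic.
(3) the sound is imagined by Xiomara; nothing in the story world is producing it and Petros can't hear it → meta-diegetic.
(4) is non-diegetic: the caption isn't part of the story world, so neither is the sound tied to it.
(5) it has no source in the story world and no character can hear it — it's underscore → non-diegetic.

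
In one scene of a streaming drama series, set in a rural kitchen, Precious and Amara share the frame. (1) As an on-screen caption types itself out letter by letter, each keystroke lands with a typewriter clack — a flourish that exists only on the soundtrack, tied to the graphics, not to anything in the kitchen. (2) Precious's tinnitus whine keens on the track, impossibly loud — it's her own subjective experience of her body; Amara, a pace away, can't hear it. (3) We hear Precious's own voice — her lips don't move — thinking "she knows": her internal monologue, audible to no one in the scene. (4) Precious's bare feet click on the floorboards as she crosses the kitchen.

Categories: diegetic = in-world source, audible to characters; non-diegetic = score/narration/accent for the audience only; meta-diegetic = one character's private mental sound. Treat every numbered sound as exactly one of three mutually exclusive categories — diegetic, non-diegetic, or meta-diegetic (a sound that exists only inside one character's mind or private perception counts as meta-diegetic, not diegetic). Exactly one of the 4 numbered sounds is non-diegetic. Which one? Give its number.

1

(1) sound married to a title/caption — outside the diegesis by definition → non-diegetic.
(2) point-of-audition from inside Precious's body; not a sound in the room → meta-diegetic.
(3) internal monologue — inside Precious's mind, not spoken into the scene → meta-diegetic.
(4) is diegetic: it's the physical sound of Precious moving in the space.
Only (1) is non-diegetic.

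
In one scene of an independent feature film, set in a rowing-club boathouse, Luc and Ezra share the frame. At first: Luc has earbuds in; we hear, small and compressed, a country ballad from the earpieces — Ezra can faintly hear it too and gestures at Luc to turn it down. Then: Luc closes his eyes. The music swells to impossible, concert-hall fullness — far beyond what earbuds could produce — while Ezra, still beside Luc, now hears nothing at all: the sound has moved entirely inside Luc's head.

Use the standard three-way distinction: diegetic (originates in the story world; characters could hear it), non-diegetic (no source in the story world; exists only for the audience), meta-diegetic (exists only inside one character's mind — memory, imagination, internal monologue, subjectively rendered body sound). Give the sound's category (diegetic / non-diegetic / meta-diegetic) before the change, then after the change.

diegetic, meta-diegetic

Before the change: the earbuds are a physical source both characters can hear → diegetic.
After the change: the music now exists only as Luc's subjective experience; Ezra can no longer hear it → meta-diegetic.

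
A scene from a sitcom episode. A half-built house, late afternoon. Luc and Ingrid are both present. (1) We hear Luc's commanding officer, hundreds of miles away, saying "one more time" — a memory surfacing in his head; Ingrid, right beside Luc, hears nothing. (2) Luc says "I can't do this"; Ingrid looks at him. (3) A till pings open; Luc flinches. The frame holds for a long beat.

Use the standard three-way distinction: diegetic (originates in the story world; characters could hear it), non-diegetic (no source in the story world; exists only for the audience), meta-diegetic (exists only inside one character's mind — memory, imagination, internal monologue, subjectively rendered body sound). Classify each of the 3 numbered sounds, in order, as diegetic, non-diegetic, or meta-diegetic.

Sound (1): it's Luc's recollection rendered as sound; the other character can't hear it, so meta-diegetic.
Sound (2): Luc is a character speaking aloud in the scene, so diegetic.
(3) is diegetic: an in-world source (a till); characters could hear it.

meta-diegetic, diegetic, diegetic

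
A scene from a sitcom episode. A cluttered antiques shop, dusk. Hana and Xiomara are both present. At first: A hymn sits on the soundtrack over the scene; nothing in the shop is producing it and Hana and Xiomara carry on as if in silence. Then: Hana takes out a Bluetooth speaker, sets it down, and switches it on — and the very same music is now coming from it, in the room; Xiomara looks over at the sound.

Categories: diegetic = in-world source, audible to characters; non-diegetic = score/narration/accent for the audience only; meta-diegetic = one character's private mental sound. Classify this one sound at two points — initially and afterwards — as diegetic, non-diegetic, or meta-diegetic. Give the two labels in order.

non-diegetic, diegetic

Initially: no in-world source exists and no character can hear it — underscore → non-diegetic.
Afterwards: a Bluetooth speaker is now a real source in the story world and the characters hear it → diegetic.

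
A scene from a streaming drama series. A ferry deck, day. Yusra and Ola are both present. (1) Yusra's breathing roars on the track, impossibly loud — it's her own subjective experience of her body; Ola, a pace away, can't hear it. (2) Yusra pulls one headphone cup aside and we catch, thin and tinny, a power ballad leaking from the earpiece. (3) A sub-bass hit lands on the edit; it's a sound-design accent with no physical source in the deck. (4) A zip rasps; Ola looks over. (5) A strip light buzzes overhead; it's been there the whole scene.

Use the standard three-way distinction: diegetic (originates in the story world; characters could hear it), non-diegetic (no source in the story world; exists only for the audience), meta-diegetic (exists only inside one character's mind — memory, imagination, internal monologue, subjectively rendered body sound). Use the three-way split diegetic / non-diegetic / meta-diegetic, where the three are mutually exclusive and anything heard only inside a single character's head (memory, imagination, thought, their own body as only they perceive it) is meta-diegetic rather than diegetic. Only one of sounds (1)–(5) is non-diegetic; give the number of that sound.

3

(1) it's Yusra's internal bodily sensation rendered as sound; only Yusra 'hears' it → meta-diegetic.
(2) the headphones are an on-screen source → diegetic.
(3) it's a sound-design accent with no in-world source; no one in the scene can hear it → non-diegetic.
Sound (4): an in-world source (a zip); characters could hear it, so diegetic.
(5) it's the actual ambient sound of the location → diegetic.
Only (3) is non-diegetic.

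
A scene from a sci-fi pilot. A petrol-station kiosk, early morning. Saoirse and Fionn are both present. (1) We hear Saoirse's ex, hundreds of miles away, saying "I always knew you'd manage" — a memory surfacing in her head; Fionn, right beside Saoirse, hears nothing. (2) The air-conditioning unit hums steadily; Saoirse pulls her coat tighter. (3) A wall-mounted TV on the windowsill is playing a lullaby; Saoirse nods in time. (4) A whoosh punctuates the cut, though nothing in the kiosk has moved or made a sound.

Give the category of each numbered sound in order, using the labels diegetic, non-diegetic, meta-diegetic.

meta-diegetic, diegetic, diegetic, non-diegetic

Sound (1): it's Saoirse's recollection rendered as sound; the other character can't hear it, so meta-diegetic.
(2) is diegetic: the air-conditioning unit is part of the location's real environment.
Sound (3): a wall-mounted TV is a physical source in the scene and Saoirse reacts to it, so diegetic.
(4) is non-diegetic: it's a sound-design accent with no in-world source; no one in the scene can hear it.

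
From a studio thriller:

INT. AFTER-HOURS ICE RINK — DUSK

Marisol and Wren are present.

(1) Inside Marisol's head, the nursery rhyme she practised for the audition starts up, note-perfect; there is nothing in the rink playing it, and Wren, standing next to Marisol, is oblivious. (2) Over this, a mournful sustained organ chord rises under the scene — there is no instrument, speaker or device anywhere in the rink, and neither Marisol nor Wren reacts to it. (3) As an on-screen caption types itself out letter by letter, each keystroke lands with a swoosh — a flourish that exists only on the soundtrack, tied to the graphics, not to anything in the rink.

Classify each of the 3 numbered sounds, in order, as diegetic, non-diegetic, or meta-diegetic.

meta-diegetic, non-diegetic, non-diegetic

(1) is meta-diegetic: it lives in Marisol's subjectivity, not in the rink.
Sound (2): it has no source in the story world and no character can hear it — it's underscore, so non-diegetic.
(3) is non-diegetic: it accompanies on-screen graphics, not anything inside the story world.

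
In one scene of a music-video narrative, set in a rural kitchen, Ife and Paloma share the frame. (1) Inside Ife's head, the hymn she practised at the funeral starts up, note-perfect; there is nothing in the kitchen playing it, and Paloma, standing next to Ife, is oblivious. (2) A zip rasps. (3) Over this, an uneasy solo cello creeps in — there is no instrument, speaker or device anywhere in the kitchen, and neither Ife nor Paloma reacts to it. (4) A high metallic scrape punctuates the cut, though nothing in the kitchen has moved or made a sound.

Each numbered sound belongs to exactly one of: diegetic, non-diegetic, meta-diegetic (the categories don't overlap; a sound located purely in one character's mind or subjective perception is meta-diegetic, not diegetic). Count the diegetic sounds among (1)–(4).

1

Sound (1): remembered music, private to Ife — Paloma is oblivious because it isn't in the room, so meta-diegetic.
(2) the sound comes from a zip physically present in the location → diegetic.
Sound (3): it has no source in the story world and no character can hear it — it's underscore, so non-diegetic.
(4) is non-diegetic: it's a sound-design accent with no in-world source; no one in the scene can hear it.
Diegetic: (2) — that's 1.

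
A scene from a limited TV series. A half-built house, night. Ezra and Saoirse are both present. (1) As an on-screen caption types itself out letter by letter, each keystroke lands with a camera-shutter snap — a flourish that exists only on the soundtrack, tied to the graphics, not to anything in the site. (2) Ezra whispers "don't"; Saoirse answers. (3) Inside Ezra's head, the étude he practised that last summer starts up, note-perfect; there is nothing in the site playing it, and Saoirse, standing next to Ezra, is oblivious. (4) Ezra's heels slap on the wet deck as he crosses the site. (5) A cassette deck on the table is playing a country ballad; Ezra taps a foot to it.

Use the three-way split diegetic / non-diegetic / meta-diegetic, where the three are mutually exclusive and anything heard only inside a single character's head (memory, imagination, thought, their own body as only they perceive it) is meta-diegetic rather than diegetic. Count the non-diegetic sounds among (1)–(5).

1

(1) sound married to a title/caption — outside the diegesis by definition → non-diegetic.
(2) spoken by a character present in the story world → diegetic.
Sound (3): it lives in Ezra's subjectivity, not in the site, so meta-diegetic.
(4) Ezra's footsteps are produced in the story world → diegetic.
Sound (5): the music comes from an on-screen device that Ezra responds to, so diegetic.
Non-diegetic: (1) — that's 1.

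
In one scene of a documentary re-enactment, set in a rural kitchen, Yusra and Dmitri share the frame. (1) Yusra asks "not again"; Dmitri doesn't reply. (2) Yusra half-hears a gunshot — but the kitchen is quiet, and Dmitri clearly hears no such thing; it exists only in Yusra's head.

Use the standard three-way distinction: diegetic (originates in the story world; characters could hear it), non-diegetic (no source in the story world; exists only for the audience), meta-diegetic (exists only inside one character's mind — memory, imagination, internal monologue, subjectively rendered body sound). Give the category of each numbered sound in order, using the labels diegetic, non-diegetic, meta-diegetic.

Sound (1): on-screen dialogue — Yusra speaks and Dmitri is there to hear, so diegetic.
Sound (2): subjective to Yusra: the kitchen is silent and Dmitri hears nothing, so meta-diegetic.

diegetic, meta-diegetic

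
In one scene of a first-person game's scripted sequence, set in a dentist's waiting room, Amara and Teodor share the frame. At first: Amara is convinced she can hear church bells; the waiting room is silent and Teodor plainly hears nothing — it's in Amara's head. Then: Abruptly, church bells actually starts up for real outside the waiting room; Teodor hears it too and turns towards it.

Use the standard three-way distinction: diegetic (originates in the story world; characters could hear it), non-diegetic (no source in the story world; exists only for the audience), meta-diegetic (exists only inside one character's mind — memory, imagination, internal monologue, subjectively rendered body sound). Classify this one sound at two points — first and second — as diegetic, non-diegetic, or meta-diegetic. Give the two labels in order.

First: only Amara 'hears' it — imagined, in her mind → meta-diegetic.
Second: now there's a real external source and Teodor hears it too — in the story world → diegetic.

meta-diegetic, diegetic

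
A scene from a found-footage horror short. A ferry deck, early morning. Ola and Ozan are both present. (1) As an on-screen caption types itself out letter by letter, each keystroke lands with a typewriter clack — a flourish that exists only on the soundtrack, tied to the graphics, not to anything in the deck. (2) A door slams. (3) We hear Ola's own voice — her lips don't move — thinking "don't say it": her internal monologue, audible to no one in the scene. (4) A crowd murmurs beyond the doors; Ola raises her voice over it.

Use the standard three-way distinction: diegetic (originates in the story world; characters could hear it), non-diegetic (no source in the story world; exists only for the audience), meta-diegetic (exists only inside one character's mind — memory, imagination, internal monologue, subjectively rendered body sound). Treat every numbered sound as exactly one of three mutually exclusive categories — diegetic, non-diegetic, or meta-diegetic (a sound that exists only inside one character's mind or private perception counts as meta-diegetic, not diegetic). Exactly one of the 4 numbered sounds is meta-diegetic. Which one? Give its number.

3

(1) sound married to a title/caption — outside the diegesis by definition → non-diegetic.
(2) a door is a real object/event in the scene's world → diegetic.
(3) it's Ola's unspoken thought, heard only by the audience via her subjectivity → meta-diegetic.
Sound (4): ambient/room sound belonging to the story's physical space, so diegetic.
Only (3) is meta-diegetic.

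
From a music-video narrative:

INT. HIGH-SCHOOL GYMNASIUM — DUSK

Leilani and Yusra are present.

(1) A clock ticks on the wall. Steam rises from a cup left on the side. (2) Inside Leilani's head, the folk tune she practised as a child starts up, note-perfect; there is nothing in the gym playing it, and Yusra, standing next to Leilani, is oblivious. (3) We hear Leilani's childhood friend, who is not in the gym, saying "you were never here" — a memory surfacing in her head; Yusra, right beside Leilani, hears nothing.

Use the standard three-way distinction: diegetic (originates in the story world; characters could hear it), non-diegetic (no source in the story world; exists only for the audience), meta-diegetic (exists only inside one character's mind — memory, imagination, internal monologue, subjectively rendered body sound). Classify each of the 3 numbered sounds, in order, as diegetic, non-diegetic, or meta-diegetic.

diegetic, meta-diegetic, meta-diegetic

(1) an in-world source (a clock); characters could hear it → diegetic.
Sound (2): remembered music, private to Leilani — Yusra is oblivious because it isn't in the room, so meta-diegetic.
(3) it's Leilani's recollection rendered as sound; the other character can't hear it → meta-diegetic.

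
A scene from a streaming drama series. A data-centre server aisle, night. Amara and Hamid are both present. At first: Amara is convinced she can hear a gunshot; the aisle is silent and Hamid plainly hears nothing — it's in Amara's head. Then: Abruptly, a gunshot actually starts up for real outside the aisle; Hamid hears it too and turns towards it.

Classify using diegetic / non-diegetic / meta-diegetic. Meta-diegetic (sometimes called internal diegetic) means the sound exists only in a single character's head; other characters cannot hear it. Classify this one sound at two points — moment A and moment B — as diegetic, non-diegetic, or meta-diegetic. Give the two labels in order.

meta-diegetic, diegetic

Moment A: only Amara 'hears' it — imagined, in her mind → meta-diegetic.
Moment B: now there's a real external source and Hamid hears it too — in the story world → diegetic.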